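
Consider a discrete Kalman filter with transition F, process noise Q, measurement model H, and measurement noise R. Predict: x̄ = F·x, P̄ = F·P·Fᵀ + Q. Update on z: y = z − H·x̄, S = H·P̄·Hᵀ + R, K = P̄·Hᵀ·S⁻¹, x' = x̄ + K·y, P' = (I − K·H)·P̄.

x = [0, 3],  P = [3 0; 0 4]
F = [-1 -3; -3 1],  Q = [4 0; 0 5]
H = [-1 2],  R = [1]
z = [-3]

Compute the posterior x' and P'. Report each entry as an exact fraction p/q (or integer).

x' = [-459/100, -15/4]
P' = [6199/200 123/8; 123/8 63/8]

x̄ = F·x = [-9, 3]
P̄ = F·P·Fᵀ + Q = [43 -3; -3 36]
y = z − H·x̄ = [-18]
S = H·P̄·Hᵀ + R = [200]
K = P̄·Hᵀ·S⁻¹ = [-49/200; 3/8]
x' = x̄ + K·y = [-459/100, -15/4]
P' = (I − K·H)·P̄ = [6199/200 123/8; 123/8 63/8]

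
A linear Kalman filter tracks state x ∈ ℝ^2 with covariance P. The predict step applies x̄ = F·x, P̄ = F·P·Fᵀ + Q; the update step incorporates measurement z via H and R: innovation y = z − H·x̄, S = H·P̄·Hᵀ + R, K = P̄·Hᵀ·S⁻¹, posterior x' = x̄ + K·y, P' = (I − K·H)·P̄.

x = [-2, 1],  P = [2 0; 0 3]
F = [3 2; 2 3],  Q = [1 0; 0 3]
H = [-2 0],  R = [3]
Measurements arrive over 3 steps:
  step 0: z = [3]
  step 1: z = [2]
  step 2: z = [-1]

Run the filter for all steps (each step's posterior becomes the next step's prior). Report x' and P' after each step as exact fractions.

step 0: x' = [-198/127, 173/127], P' = [93/127 90/127; 90/127 1226/127]
step 1: x' = [-9512/9391, 20635/9391], P' = [6948/9391 9084/9391; 9084/9391 85107/9391]
step 2: x' = [1080920/2113609, 7355651/2113609], P' = [1564077/2113609 2011266/2113609; 2011266/2113609 18078168/2113609]

step 0: x̄ = F·x = [-4, -1]
step 0: P̄ = F·P·Fᵀ + Q = [31 30; 30 38]
step 0: y = z − H·x̄ = [-5]
step 0: S = H·P̄·Hᵀ + R = [127]
step 0: K = P̄·Hᵀ·S⁻¹ = [-62/127; -60/127]
step 0: x' = x̄ + K·y = [-198/127, 173/127]
step 0: P' = (I − K·H)·P̄ = [93/127 90/127; 90/127 1226/127]
step 1: x̄ = F·x = [-248/127, 123/127]
step 1: P̄ = F·P·Fᵀ + Q = [6948/127 9084/127; 9084/127 12867/127]
step 1: y = z − H·x̄ = [-242/127]
step 1: S = H·P̄·Hᵀ + R = [28173/127]
step 1: K = P̄·Hᵀ·S⁻¹ = [-4632/9391; -6056/9391]
step 1: x' = x̄ + K·y = [-9512/9391, 20635/9391]
step 1: P' = (I − K·H)·P̄ = [6948/9391 9084/9391; 9084/9391 85107/9391]
step 2: x̄ = F·x = [12734/9391, 42881/9391]
step 2: P̄ = F·P·Fᵀ + Q = [521359/9391 670422/9391; 670422/9391 930936/9391]
step 2: y = z − H·x̄ = [16077/9391]
step 2: S = H·P̄·Hᵀ + R = [2113609/9391]
step 2: K = P̄·Hᵀ·S⁻¹ = [-1042718/2113609; -1340844/2113609]
step 2: x' = x̄ + K·y = [1080920/2113609, 7355651/2113609]
step 2: P' = (I − K·H)·P̄ = [1564077/2113609 2011266/2113609; 2011266/2113609 18078168/2113609]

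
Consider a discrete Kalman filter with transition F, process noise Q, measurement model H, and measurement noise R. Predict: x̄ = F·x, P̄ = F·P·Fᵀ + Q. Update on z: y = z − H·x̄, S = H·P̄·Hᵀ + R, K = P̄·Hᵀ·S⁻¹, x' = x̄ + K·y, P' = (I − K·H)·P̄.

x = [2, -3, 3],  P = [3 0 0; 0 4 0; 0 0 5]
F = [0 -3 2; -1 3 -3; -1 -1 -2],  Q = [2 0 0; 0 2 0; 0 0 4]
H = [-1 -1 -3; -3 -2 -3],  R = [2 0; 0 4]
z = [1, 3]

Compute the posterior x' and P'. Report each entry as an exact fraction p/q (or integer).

x' = [47807/21971, -108218/21971, 8734/21971]
P' = [230978/21971 -341852/21971 22382/21971; -341852/21971 561318/21971 -56996/21971; 22382/21971 -56996/21971 15686/21971]

x̄ = F·x = [15, -20, -5]
P̄ = F·P·Fᵀ + Q = [58 -66 -8; -66 86 21; -8 21 31]
y = z − H·x̄ = [-19, -7]
S = H·P̄·Hᵀ + R = [371 388; 388 465]
K = P̄·Hᵀ·S⁻¹ = [21864/21971 -19094/21971; -24239/21971 18477/21971; -6222/21971 -53/21971]
x' = x̄ + K·y = [47807/21971, -108218/21971, 8734/21971]
P' = (I − K·H)·P̄ = [230978/21971 -341852/21971 22382/21971; -341852/21971 561318/21971 -56996/21971; 22382/21971 -56996/21971 15686/21971]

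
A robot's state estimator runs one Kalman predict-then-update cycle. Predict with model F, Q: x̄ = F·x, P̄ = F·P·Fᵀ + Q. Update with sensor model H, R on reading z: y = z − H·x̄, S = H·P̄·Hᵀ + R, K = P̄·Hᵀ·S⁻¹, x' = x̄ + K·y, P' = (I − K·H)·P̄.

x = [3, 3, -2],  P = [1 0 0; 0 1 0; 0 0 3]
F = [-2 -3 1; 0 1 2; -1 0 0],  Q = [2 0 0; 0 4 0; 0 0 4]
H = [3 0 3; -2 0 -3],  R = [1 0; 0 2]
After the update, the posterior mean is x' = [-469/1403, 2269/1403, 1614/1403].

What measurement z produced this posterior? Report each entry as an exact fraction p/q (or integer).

z = [3, -2]

x̄ = F·x = [-17, -1, -3]
P̄ = F·P·Fᵀ + Q = [18 3 2; 3 17 0; 2 0 5]
S = H·P̄·Hᵀ + R = [244 -183; -183 143]
K = P̄·Hᵀ·S⁻¹ = [894/1403 12/23; 189/1403 3/23; -474/1403 -13/23]
x' − x̄ = [23382/1403, 3672/1403, 5823/1403] = K·y
y = (KᵀK)⁻¹·Kᵀ·(x' − x̄) = [63, -45]
z = y + H·x̄ = [63, -45] + [-60, 43] = [3, -2]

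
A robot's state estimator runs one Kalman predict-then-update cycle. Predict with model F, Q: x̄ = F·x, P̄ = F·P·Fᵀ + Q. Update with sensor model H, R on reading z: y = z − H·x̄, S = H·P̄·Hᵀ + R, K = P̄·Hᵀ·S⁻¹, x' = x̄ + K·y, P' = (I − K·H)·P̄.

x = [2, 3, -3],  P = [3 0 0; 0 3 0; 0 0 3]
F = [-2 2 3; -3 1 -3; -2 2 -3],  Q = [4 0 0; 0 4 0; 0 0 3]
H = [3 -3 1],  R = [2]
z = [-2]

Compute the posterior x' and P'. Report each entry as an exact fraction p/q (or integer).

x' = [-682/415, 657/415, 3161/415]
P' = [16409/830 21621/830 7989/415; 21621/830 30749/830 13551/415; 7989/415 13551/415 16578/415]

x̄ = F·x = [-7, 6, 11]
P̄ = F·P·Fᵀ + Q = [55 -3 -3; -3 61 51; -3 51 54]
y = z − H·x̄ = [26]
S = H·P̄·Hᵀ + R = [830]
K = P̄·Hᵀ·S⁻¹ = [171/830; -141/830; -54/415]
x' = x̄ + K·y = [-682/415, 657/415, 3161/415]
P' = (I − K·H)·P̄ = [16409/830 21621/830 7989/415; 21621/830 30749/830 13551/415; 7989/415 13551/415 16578/415]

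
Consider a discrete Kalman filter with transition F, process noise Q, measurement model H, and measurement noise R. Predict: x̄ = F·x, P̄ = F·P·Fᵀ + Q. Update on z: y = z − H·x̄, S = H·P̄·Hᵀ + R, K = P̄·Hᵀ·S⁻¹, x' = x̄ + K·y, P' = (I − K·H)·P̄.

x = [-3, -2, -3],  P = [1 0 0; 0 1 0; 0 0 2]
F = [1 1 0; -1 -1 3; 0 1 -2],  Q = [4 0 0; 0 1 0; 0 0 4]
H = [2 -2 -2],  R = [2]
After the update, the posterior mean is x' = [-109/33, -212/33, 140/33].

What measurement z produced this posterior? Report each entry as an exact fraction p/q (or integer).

z = [-2]

x̄ = F·x = [-5, -4, 4]
P̄ = F·P·Fᵀ + Q = [6 -2 1; -2 21 -13; 1 -13 13]
S = H·P̄·Hᵀ + R = [66]
K = P̄·Hᵀ·S⁻¹ = [7/33; -10/33; 1/33]
x' − x̄ = [56/33, -80/33, 8/33] = K·y
y = (KᵀK)⁻¹·Kᵀ·(x' − x̄) = [8]
z = y + H·x̄ = [8] + [-10] = [-2]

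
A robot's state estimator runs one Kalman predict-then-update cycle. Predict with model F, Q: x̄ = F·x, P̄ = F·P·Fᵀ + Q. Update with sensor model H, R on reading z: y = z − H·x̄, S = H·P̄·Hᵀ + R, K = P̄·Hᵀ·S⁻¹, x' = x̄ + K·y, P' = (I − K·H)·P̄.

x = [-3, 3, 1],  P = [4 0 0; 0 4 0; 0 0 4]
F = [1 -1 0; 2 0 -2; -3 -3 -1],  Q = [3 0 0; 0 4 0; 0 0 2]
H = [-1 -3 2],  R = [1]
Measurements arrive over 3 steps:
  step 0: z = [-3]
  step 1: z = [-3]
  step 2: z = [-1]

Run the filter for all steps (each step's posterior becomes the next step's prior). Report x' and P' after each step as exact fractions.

step 0: x̄ = F·x = [-6, -8, -1]
step 0: P̄ = F·P·Fᵀ + Q = [11 8 0; 8 36 -16; 0 -16 78]
step 0: y = z − H·x̄ = [-31]
step 0: S = H·P̄·Hᵀ + R = [888]
step 0: K = P̄·Hᵀ·S⁻¹ = [-35/888; -1/6; 17/74]
step 0: x' = x̄ + K·y = [-4243/888, -17/6, -601/74]
step 0: P' = (I − K·H)·P̄ = [8543/888 13/6 595/74; 13/6 34/3 18; 595/74 18 1152/37]
step 1: x̄ = F·x = [-1727/888, 2969/444, 9163/296]
step 1: P̄ = F·P·Fᵀ + Q = [17423/888 15463/444 4469/296; 15463/444 22799/222 19493/148; 4469/296 19493/148 123421/296]
step 1: y = z − H·x̄ = [-41555/888]
step 1: S = H·P̄·Hᵀ + R = [1048559/888]
step 1: K = P̄·Hᵀ·S⁻¹ = [-83387/1048559; -70598/1048559; 376245/1048559]
step 1: x' = x̄ + K·y = [1862934/1048559, 10315364/1048559, 14852452/1048559]
step 1: P' = (I − K·H)·P̄ = [12742851/1048559 29888266/1048559 51162131/1048559; 29888266/1048559 102072420/1048559 168017464/1048559; 51162131/1048559 168017464/1048559 277795384/1048559]
step 2: x̄ = F·x = [-8452430/1048559, -25979036/1048559, -51387346/1048559]
step 2: P̄ = F·P·Fᵀ + Q = [58184416/1048559 199419836/1048559 384844040/1048559; 199419836/1048559 757050128/1048559 1512557374/1048559; 384844040/1048559 1512557374/1048559 3166296299/1048559]
step 2: y = z − H·x̄ = [15336595/1048559]
step 2: S = H·P̄·Hᵀ + R = [1044323691/1048559]
step 2: K = P̄·Hᵀ·S⁻¹ = [37748052/348107897; 184848176/348107897; 1410076436/1044323691]
step 2: x' = x̄ + K·y = [-2253980030/348107897, -5921045908/348107897, -30555506774/1044323691]
step 2: P' = (I − K·H)·P̄ = [15239684560/348107897 46241216804/348107897 77000541512/348107897; 46241216804/348107897 153571314032/348107897 253570003538/348107897; 77000541512/348107897 253570003538/348107897 1257270866407/1044323691]

step 0: x' = [-4243/888, -17/6, -601/74], P' = [8543/888 13/6 595/74; 13/6 34/3 18; 595/74 18 1152/37]
step 1: x' = [1862934/1048559, 10315364/1048559, 14852452/1048559], P' = [12742851/1048559 29888266/1048559 51162131/1048559; 29888266/1048559 102072420/1048559 168017464/1048559; 51162131/1048559 168017464/1048559 277795384/1048559]
step 2: x' = [-2253980030/348107897, -5921045908/348107897, -30555506774/1044323691], P' = [15239684560/348107897 46241216804/348107897 77000541512/348107897; 46241216804/348107897 153571314032/348107897 253570003538/348107897; 77000541512/348107897 253570003538/348107897 1257270866407/1044323691]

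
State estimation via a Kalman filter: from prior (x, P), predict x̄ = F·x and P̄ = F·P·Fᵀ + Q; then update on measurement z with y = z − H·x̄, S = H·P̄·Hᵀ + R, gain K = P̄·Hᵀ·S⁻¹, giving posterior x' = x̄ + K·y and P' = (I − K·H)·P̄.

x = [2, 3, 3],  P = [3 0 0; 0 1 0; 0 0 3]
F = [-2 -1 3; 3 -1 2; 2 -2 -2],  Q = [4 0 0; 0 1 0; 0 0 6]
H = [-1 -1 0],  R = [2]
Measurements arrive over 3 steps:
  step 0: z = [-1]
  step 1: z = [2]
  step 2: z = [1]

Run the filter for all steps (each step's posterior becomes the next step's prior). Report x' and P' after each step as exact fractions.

step 0: x̄ = F·x = [2, 9, -8]
step 0: P̄ = F·P·Fᵀ + Q = [44 1 -28; 1 41 8; -28 8 34]
step 0: y = z − H·x̄ = [10]
step 0: S = H·P̄·Hᵀ + R = [89]
step 0: K = P̄·Hᵀ·S⁻¹ = [-45/89; -42/89; 20/89]
step 0: x' = x̄ + K·y = [-272/89, 381/89, -512/89]
step 0: P' = (I − K·H)·P̄ = [1891/89 -1801/89 -1592/89; -1801/89 1885/89 1552/89; -1592/89 1552/89 2626/89]
step 1: x̄ = F·x = [-1373/89, -2221/89, -282/89]
step 1: P̄ = F·P·Fᵀ + Q = [36027/89 -7624/89 -45280/89; -7624/89 14991/89 19100/89; -45280/89 19100/89 65702/89]
step 1: y = z − H·x̄ = [-3416/89]
step 1: S = H·P̄·Hᵀ + R = [35948/89]
step 1: K = P̄·Hᵀ·S⁻¹ = [-28403/35948; -7367/35948; 595/817]
step 1: x' = x̄ + K·y = [133899/8987, -153581/8987, -25426/817]
step 1: P' = (I − K·H)·P̄ = [5487283/35948 -5430477/35948 -225775/817; -5430477/35948 5445211/35948 224585/817; -225775/817 224585/817 428106/817]
step 2: x̄ = F·x = [-953275/8987, -4094/8987, 1134332/8987]
step 2: P̄ = F·P·Fᵀ + Q = [235264963/35948 -4053613/17974 -68451902/8987; -4053613/17974 1015016/8987 3004000/8987; -68451902/8987 3004000/8987 80315714/8987]
step 2: y = z − H·x̄ = [-948382/8987]
step 2: S = H·P̄·Hᵀ + R = [223182471/35948]
step 2: K = P̄·Hᵀ·S⁻¹ = [-227157737/223182471; 1349054/74394157; 261791608/223182471]
step 2: x' = x̄ + K·y = [297990307/223182471, -176253278/74394157, 543515068/223182471]
step 2: P' = (I − K·H)·P̄ = [25213594723/223182471 -8253093083/74394157 -45651198764/223182471; -8253093083/74394157 8250394975/74394157 15042538516/74394157; -45651198764/223182471 15042538516/74394157 88054746394/223182471]

step 0: x' = [-272/89, 381/89, -512/89], P' = [1891/89 -1801/89 -1592/89; -1801/89 1885/89 1552/89; -1592/89 1552/89 2626/89]
step 1: x' = [133899/8987, -153581/8987, -25426/817], P' = [5487283/35948 -5430477/35948 -225775/817; -5430477/35948 5445211/35948 224585/817; -225775/817 224585/817 428106/817]
step 2: x' = [297990307/223182471, -176253278/74394157, 543515068/223182471], P' = [25213594723/223182471 -8253093083/74394157 -45651198764/223182471; -8253093083/74394157 8250394975/74394157 15042538516/74394157; -45651198764/223182471 15042538516/74394157 88054746394/223182471]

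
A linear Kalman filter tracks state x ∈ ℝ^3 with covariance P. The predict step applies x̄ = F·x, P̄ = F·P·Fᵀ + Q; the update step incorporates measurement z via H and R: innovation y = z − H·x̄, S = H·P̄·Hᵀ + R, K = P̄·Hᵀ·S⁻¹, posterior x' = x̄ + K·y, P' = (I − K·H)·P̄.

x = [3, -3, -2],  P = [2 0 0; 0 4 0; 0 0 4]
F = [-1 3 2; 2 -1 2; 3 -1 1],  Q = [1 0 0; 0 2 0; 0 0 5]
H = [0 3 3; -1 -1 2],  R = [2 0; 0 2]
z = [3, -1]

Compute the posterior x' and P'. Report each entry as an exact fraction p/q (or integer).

x' = [-69856/113161, 121097/113161, -7820/113161]
P' = [1445980/113161 -432270/113161 439070/113161; -432270/113161 163254/113161 -148890/113161; 439070/113161 -148890/113161 159604/113161]

x̄ = F·x = [-16, 5, 10]
P̄ = F·P·Fᵀ + Q = [55 0 -10; 0 30 24; -10 24 31]
y = z − H·x̄ = [-42, -32]
S = H·P̄·Hᵀ + R = [983 198; 198 155]
K = P̄·Hᵀ·S⁻¹ = [10200/113161 -67785/113161; 21546/113161 -14382/113161; 16071/113161 14514/113161]
x' = x̄ + K·y = [-69856/113161, 121097/113161, -7820/113161]
P' = (I − K·H)·P̄ = [1445980/113161 -432270/113161 439070/113161; -432270/113161 163254/113161 -148890/113161; 439070/113161 -148890/113161 159604/113161]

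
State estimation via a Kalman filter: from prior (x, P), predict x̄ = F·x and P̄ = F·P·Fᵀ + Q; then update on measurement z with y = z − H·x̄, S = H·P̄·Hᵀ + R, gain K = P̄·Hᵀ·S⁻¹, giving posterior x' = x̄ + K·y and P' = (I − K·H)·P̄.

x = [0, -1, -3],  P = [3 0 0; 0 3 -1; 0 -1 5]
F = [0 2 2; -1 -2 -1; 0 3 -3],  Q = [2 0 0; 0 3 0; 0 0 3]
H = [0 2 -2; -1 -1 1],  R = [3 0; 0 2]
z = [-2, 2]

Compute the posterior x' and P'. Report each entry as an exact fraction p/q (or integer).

x' = [-11881/7128, 6239/4752, 10151/4752]
P' = [8861/3564 -3763/2376 -2155/2376; -3763/2376 9605/1584 8765/1584; -2155/2376 8765/1584 9077/1584]

x̄ = F·x = [-8, 5, 6]
P̄ = F·P·Fᵀ + Q = [26 -16 -12; -16 19 -6; -12 -6 93]
y = z − H·x̄ = [0, -7]
S = H·P̄·Hᵀ + R = [499 -240; -240 144]
K = P̄·Hᵀ·S⁻¹ = [-134/297 -6449/7128; 35/99 2503/4752; -13/99 2623/4752]
x' = x̄ + K·y = [-11881/7128, 6239/4752, 10151/4752]
P' = (I − K·H)·P̄ = [8861/3564 -3763/2376 -2155/2376; -3763/2376 9605/1584 8765/1584; -2155/2376 8765/1584 9077/1584]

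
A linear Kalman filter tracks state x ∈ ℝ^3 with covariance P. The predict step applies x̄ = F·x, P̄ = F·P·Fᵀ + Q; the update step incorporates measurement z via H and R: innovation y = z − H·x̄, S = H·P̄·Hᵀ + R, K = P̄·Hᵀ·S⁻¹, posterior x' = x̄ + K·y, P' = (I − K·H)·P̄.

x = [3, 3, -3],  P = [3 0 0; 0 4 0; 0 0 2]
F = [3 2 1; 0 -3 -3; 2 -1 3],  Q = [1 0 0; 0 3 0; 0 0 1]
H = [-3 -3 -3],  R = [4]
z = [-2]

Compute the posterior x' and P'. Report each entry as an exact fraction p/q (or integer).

x' = [4548/443, -504/443, -3738/443]
P' = [15770/443 -16314/443 608/443; -16314/443 46533/886 -13821/886; 608/443 -13821/886 12785/886]

x̄ = F·x = [12, 0, -6]
P̄ = F·P·Fᵀ + Q = [46 -30 16; -30 57 -6; 16 -6 35]
y = z − H·x̄ = [16]
S = H·P̄·Hᵀ + R = [886]
K = P̄·Hᵀ·S⁻¹ = [-48/443; -63/886; -135/886]
x' = x̄ + K·y = [4548/443, -504/443, -3738/443]
P' = (I − K·H)·P̄ = [15770/443 -16314/443 608/443; -16314/443 46533/886 -13821/886; 608/443 -13821/886 12785/886]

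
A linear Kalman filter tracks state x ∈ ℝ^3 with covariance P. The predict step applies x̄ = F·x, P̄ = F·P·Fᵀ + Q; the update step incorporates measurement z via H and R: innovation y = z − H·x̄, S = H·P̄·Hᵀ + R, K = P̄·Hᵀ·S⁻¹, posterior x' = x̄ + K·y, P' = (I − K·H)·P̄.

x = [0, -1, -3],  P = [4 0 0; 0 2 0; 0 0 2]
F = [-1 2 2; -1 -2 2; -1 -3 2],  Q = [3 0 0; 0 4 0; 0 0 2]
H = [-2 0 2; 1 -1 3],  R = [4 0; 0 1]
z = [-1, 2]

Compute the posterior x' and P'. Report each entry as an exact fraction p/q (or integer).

x' = [6199/14990, -7282/7495, 1159/7495]
P' = [8511/7495 16044/7495 3272/7495; 16044/7495 65096/7495 16968/7495; 3272/7495 16968/7495 5344/7495]

x̄ = F·x = [-8, -4, -3]
P̄ = F·P·Fᵀ + Q = [23 4 0; 4 24 24; 0 24 32]
y = z − H·x̄ = [-11, 15]
S = H·P̄·Hᵀ + R = [224 106; 106 184]
K = P̄·Hᵀ·S⁻¹ = [-5239/14990 2283/7495; 462/7495 1852/7495; 1036/7495 2336/7495]
x' = x̄ + K·y = [6199/14990, -7282/7495, 1159/7495]
P' = (I − K·H)·P̄ = [8511/7495 16044/7495 3272/7495; 16044/7495 65096/7495 16968/7495; 3272/7495 16968/7495 5344/7495]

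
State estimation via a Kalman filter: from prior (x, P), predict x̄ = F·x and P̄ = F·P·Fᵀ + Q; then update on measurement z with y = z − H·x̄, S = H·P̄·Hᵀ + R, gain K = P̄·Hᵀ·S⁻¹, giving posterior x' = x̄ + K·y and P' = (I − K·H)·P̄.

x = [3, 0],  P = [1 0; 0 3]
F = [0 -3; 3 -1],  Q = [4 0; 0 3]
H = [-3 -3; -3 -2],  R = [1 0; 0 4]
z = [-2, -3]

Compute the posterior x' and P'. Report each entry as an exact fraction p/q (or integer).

x' = [-7905/6211, 13284/6211]
P' = [15484/6211 -16092/6211; -16092/6211 17340/6211]

x̄ = F·x = [0, 9]
P̄ = F·P·Fᵀ + Q = [31 9; 9 15]
y = z − H·x̄ = [25, 15]
S = H·P̄·Hᵀ + R = [577 504; 504 451]
K = P̄·Hᵀ·S⁻¹ = [1824/6211 -3567/6211; -3744/6211 3399/6211]
x' = x̄ + K·y = [-7905/6211, 13284/6211]
P' = (I − K·H)·P̄ = [15484/6211 -16092/6211; -16092/6211 17340/6211]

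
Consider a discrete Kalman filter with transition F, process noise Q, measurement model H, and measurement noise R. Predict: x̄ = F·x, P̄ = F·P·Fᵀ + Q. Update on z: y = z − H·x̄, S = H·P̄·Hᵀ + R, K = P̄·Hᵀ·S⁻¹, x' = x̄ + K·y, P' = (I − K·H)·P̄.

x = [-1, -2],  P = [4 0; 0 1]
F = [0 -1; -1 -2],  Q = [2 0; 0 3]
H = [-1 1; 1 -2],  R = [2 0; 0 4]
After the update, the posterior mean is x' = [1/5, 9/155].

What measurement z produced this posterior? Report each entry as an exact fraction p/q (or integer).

z = [2, 3]

x̄ = F·x = [2, 5]
P̄ = F·P·Fᵀ + Q = [3 2; 2 11]
S = H·P̄·Hᵀ + R = [12 -19; -19 43]
K = P̄·Hᵀ·S⁻¹ = [-2/5 -1/5; 7/155 -69/155]
x' − x̄ = [-9/5, -766/155] = K·y
y = (KᵀK)⁻¹·Kᵀ·(x' − x̄) = [-1, 11]
z = y + H·x̄ = [-1, 11] + [3, -8] = [2, 3]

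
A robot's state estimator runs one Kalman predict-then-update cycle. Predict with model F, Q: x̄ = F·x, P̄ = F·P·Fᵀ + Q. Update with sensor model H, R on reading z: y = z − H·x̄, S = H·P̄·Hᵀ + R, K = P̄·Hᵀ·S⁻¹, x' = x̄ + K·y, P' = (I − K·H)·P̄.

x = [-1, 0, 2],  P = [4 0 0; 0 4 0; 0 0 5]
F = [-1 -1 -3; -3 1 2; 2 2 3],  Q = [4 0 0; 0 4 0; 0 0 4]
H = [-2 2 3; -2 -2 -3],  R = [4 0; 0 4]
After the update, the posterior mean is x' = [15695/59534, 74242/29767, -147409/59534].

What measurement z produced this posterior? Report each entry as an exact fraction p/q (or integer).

x̄ = F·x = [-5, 7, 4]
P̄ = F·P·Fᵀ + Q = [57 -22 -61; -22 64 14; -61 14 81]
S = H·P̄·Hᵀ + R = [2293 -925; -925 477]
K = P̄·Hᵀ·S⁻¹ = [-14533/59534 -14079/59534; -1809/29767 -11371/29767; 12409/59534 5467/59534]
x' − x̄ = [313365/59534, -134127/29767, -385545/59534] = K·y
y = (KᵀK)⁻¹·Kᵀ·(x' − x̄) = [-39, 18]
z = y + H·x̄ = [-39, 18] + [36, -16] = [-3, 2]

z = [-3, 2]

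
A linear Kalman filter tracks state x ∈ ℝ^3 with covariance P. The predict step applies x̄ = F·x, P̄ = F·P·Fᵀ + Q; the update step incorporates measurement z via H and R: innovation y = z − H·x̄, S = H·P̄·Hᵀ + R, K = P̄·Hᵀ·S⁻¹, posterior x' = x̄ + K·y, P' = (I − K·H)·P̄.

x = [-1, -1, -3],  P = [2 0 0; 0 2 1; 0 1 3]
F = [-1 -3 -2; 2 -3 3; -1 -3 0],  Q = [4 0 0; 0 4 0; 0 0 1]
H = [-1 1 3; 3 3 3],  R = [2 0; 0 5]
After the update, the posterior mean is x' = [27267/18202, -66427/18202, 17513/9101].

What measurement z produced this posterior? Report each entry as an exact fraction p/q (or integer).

x̄ = F·x = [10, -8, 4]
P̄ = F·P·Fᵀ + Q = [48 -7 26; -7 39 5; 26 5 21]
S = H·P̄·Hᵀ + R = [166 378; 378 1409]
K = P̄·Hᵀ·S⁻¹ = [-43571/91010 12336/45505; 43991/91010 -2316/45505; 21/9101 1002/9101]
x' − x̄ = [-154753/18202, 79189/18202, -18891/9101] = K·y
y = (KᵀK)⁻¹·Kᵀ·(x' − x̄) = [7, -19]
z = y + H·x̄ = [7, -19] + [-6, 18] = [1, -1]

z = [1, -1]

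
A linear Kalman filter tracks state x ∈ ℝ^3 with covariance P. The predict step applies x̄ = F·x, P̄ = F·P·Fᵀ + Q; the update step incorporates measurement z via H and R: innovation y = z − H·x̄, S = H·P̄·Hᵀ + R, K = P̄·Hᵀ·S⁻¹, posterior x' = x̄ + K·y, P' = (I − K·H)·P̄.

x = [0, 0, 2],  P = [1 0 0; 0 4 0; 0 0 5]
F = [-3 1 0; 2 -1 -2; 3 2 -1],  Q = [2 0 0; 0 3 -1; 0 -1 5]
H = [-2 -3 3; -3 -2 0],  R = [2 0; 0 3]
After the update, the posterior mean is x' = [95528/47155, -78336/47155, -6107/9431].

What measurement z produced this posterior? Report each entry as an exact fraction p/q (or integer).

x̄ = F·x = [0, -4, -2]
P̄ = F·P·Fᵀ + Q = [15 -10 -1; -10 31 7; -1 7 35]
S = H·P̄·Hᵀ + R = [422 113; 113 142]
K = P̄·Hᵀ·S⁻¹ = [2399/47155 -10211/47155; -3768/47155 -7628/47155; 2691/9431 -2872/9431]
x' − x̄ = [95528/47155, 110284/47155, 12755/9431] = K·y
y = (KᵀK)⁻¹·Kᵀ·(x' − x̄) = [-7, -11]
z = y + H·x̄ = [-7, -11] + [6, 8] = [-1, -3]

z = [-1, -3]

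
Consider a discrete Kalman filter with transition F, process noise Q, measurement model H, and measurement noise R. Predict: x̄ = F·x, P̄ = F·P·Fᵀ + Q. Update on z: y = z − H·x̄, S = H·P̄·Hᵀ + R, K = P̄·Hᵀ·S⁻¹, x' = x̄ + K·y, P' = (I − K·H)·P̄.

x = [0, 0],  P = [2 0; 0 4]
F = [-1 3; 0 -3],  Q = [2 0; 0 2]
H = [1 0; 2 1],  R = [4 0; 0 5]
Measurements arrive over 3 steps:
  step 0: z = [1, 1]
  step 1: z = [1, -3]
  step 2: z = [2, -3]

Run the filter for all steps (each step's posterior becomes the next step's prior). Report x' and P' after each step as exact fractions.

step 0: x̄ = F·x = [0, 0]
step 0: P̄ = F·P·Fᵀ + Q = [40 -36; -36 38]
step 0: y = z − H·x̄ = [1, 1]
step 0: S = H·P̄·Hᵀ + R = [44 44; 44 59]
step 0: K = P̄·Hᵀ·S⁻¹ = [106/165 4/15; -157/165 2/15]
step 0: x' = x̄ + K·y = [10/11, -9/11]
step 0: P' = (I − K·H)·P̄ = [424/165 -628/165; -628/165 1366/165]
step 1: x̄ = F·x = [-37/11, 27/11]
step 1: P̄ = F·P·Fᵀ + Q = [16816/165 -4726/55; -4726/55 4208/55]
step 1: y = z − H·x̄ = [48/11, 14/11]
step 1: S = H·P̄·Hᵀ + R = [17476/165 19454/165; 19454/165 24001/165]
step 1: K = P̄·Hᵀ·S⁻¹ = [38095/62096 9727/31048; -103745/124192 1343/62096]
step 1: x' = x̄ + K·y = [-4469/15524, -36113/31048]
step 1: P' = (I − K·H)·P̄ = [38095/15524 -103745/31048; -103745/31048 421695/62096]
step 2: x̄ = F·x = [-99401/31048, 108339/31048]
step 2: P̄ = F·P·Fᵀ + Q = [5316767/62096 -4417725/62096; -4417725/62096 3919447/62096]
step 2: y = z − H·x̄ = [161497/31048, -2681/31048]
step 2: S = H·P̄·Hᵀ + R = [5565151/62096 6215809/62096; 6215809/62096 7826095/62096]
step 2: K = P̄·Hᵀ·S⁻¹ = [47881379/79185759 24863236/79185759; -64683713/79185759 1633532/79185759]
step 2: x' = x̄ + K·y = [-2201998/26395253, -20094683/26395253]
step 2: P' = (I − K·H)·P̄ = [191525516/79185759 -258734852/79185759; -258734852/79185759 525637364/79185759]

step 0: x' = [10/11, -9/11], P' = [424/165 -628/165; -628/165 1366/165]
step 1: x' = [-4469/15524, -36113/31048], P' = [38095/15524 -103745/31048; -103745/31048 421695/62096]
step 2: x' = [-2201998/26395253, -20094683/26395253], P' = [191525516/79185759 -258734852/79185759; -258734852/79185759 525637364/79185759]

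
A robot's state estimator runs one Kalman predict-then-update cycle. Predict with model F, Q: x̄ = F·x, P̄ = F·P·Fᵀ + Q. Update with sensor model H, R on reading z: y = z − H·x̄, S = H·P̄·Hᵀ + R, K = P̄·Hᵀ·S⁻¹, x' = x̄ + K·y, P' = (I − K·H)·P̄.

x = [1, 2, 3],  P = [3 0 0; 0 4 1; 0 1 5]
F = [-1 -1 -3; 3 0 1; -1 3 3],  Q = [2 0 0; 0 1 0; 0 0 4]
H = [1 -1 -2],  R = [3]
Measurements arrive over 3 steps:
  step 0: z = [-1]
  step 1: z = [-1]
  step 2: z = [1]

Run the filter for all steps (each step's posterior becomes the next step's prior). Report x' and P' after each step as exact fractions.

step 0: x̄ = F·x = [-12, 6, 14]
step 0: P̄ = F·P·Fᵀ + Q = [60 -25 -66; -25 33 9; -66 9 106]
step 0: y = z − H·x̄ = [45]
step 0: S = H·P̄·Hᵀ + R = [870]
step 0: K = P̄·Hᵀ·S⁻¹ = [217/870; -38/435; -287/870]
step 0: x' = x̄ + K·y = [-45/58, 60/29, -49/58]
step 0: P' = (I − K·H)·P̄ = [5111/870 -2629/435 4859/870; -2629/435 11467/435 -6991/435; 4859/870 -6991/435 9851/870]
step 1: x̄ = F·x = [36/29, -92/29, 129/29]
step 1: P̄ = F·P·Fᵀ + Q = [1773/29 -2124/29 865/29; -2124/29 42937/435 -18088/435; 865/29 -18088/435 27187/435]
step 1: y = z − H·x̄ = [101/29]
step 1: S = H·P̄·Hᵀ + R = [119053/435]
step 1: K = P̄·Hᵀ·S⁻¹ = [2955/10823; -3511/10823; -23311/119053]
step 1: x' = x̄ + K·y = [23727/10823, -46563/10823, 448394/119053]
step 1: P' = (I − K·H)·P̄ = [440886/10823 -530335/10823 481178/10823; -530335/10823 756572/10823 -638187/10823; 481178/10823 -638187/10823 6191474/119053]
step 2: x̄ = F·x = [-1093986/119053, 1231385/119053, -452394/119053]
step 2: P̄ = F·P·Fᵀ + Q = [47103446/119053 -61532128/119053 20067658/119053; -61532128/119053 81715989/119053 -27194488/119053; 20067658/119053 -27194488/119053 12833188/119053]
step 2: y = z − H·x̄ = [1539636/119053]
step 2: S = H·P̄·Hᵀ + R = [114525018/119053]
step 2: K = P̄·Hᵀ·S⁻¹ = [34250129/57262509; -88859141/114525018; 20335/107839]
step 2: x' = x̄ + K·y = [-27751370/19087503, 5898853/19087503, -146802/107839]
step 2: P' = (I − K·H)·P̄ = [2949264844/57262509 -4032212471/57262509 6477144/107839; -4032212471/57262509 12285101357/114525018 -9455249/107839; 6477144/107839 -9455249/107839 7935694/107839]

step 0: x' = [-45/58, 60/29, -49/58], P' = [5111/870 -2629/435 4859/870; -2629/435 11467/435 -6991/435; 4859/870 -6991/435 9851/870]
step 1: x' = [23727/10823, -46563/10823, 448394/119053], P' = [440886/10823 -530335/10823 481178/10823; -530335/10823 756572/10823 -638187/10823; 481178/10823 -638187/10823 6191474/119053]
step 2: x' = [-27751370/19087503, 5898853/19087503, -146802/107839], P' = [2949264844/57262509 -4032212471/57262509 6477144/107839; -4032212471/57262509 12285101357/114525018 -9455249/107839; 6477144/107839 -9455249/107839 7935694/107839]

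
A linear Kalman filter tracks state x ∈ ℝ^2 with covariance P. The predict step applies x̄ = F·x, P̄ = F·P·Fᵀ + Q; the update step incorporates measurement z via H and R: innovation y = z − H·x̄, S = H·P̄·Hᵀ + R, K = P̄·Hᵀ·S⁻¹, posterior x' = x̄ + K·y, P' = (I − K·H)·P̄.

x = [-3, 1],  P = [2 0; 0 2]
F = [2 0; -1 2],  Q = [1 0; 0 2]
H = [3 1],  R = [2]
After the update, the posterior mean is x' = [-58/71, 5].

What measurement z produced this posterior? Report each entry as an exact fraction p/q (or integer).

x̄ = F·x = [-6, 5]
P̄ = F·P·Fᵀ + Q = [9 -4; -4 12]
S = H·P̄·Hᵀ + R = [71]
K = P̄·Hᵀ·S⁻¹ = [23/71; 0]
x' − x̄ = [368/71, 0] = K·y
y = (KᵀK)⁻¹·Kᵀ·(x' − x̄) = [16]
z = y + H·x̄ = [16] + [-13] = [3]

z = [3]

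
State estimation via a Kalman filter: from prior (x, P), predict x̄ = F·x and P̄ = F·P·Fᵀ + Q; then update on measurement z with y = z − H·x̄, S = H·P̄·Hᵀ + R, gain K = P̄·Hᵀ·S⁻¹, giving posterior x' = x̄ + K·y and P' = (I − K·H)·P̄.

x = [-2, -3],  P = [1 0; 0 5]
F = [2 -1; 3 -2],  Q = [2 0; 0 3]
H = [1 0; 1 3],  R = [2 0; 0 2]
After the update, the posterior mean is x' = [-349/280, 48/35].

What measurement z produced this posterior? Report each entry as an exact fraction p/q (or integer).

x̄ = F·x = [-1, 0]
P̄ = F·P·Fᵀ + Q = [11 16; 16 32]
S = H·P̄·Hᵀ + R = [13 59; 59 397]
K = P̄·Hᵀ·S⁻¹ = [443/840 59/840; -16/105 32/105]
x' − x̄ = [-69/280, 48/35] = K·y
y = (KᵀK)⁻¹·Kᵀ·(x' − x̄) = [-1, 4]
z = y + H·x̄ = [-1, 4] + [-1, -1] = [-2, 3]

z = [-2, 3]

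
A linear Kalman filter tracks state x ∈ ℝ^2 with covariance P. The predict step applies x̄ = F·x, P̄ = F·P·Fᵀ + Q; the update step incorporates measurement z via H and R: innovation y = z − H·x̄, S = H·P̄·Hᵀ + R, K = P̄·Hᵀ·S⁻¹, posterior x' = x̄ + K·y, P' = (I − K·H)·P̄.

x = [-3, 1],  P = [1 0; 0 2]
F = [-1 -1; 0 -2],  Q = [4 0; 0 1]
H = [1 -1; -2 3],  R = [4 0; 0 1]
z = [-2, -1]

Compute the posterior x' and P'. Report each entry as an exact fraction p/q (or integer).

x̄ = F·x = [2, -2]
P̄ = F·P·Fᵀ + Q = [7 4; 4 9]
y = z − H·x̄ = [-6, 9]
S = H·P̄·Hᵀ + R = [12 -21; -21 62]
K = P̄·Hᵀ·S⁻¹ = [48/101 13/101; 89/303 41/101]
x' = x̄ + K·y = [31/101, -11/101]
P' = (I − K·H)·P̄ = [589/101 397/101; 397/101 835/303]

x' = [31/101, -11/101]
P' = [589/101 397/101; 397/101 835/303]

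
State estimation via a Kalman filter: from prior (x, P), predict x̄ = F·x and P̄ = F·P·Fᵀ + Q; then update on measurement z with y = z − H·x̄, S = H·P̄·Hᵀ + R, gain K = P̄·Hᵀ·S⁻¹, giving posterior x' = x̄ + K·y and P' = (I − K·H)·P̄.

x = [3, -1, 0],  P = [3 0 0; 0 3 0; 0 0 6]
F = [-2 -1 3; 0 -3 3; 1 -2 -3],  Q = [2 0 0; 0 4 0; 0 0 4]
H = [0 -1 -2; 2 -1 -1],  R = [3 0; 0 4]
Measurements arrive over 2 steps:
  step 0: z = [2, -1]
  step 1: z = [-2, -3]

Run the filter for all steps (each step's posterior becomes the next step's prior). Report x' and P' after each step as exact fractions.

step 0: x' = [1871/34399, 147269/34399, -105860/34399], P' = [132885/34399 317759/34399 -139201/34399; 317759/34399 1041123/34399 -489369/34399; -139201/34399 -489369/34399 254127/34399]
step 1: x' = [-1794886863/924053353, -3619724201/924053353, 2683723928/924053353], P' = [2734960606/924053353 5301524788/924053353 -2041229552/924053353; 5301524788/924053353 15479180288/924053353 -6715432552/924053353; -2041229552/924053353 -6715432552/924053353 3534480356/924053353]

step 0: x̄ = F·x = [-5, 3, 5]
step 0: P̄ = F·P·Fᵀ + Q = [71 63 -54; 63 85 -36; -54 -36 73]
step 0: y = z − H·x̄ = [15, 17]
step 0: S = H·P̄·Hᵀ + R = [236 213; 213 338]
step 0: K = P̄·Hᵀ·S⁻¹ = [-13119/34399 21803/34399; -20795/34399 20941/34399; -6295/34399 -10790/34399]
step 0: x' = x̄ + K·y = [1871/34399, 147269/34399, -105860/34399]
step 0: P' = (I − K·H)·P̄ = [132885/34399 317759/34399 -139201/34399; 317759/34399 1041123/34399 -489369/34399; -139201/34399 -489369/34399 254127/34399]
step 1: x̄ = F·x = [-468591/34399, -759387/34399, 24913/34399]
step 1: P̄ = F·P·Fᵀ + Q = [9806266/34399 14024700/34399 697908/34399; 14024700/34399 20603488/34399 1120608/34399; 697908/34399 1120608/34399 413858/34399]
step 1: y = z − H·x̄ = [-778359/34399, 99511/34399]
step 1: S = H·P̄·Hᵀ + R = [26844549/34399 -6048004/34399; -6048004/34399 3730790/34399]
step 1: K = P̄·Hᵀ·S⁻¹ = [-406355228/924053353 29074026/48634387; -682771728/924053353 24201340/48634387; -117842720/924053353 -11861933/48634387]
step 1: x' = x̄ + K·y = [-1794886863/924053353, -3619724201/924053353, 2683723928/924053353]
step 1: P' = (I − K·H)·P̄ = [2734960606/924053353 5301524788/924053353 -2041229552/924053353; 5301524788/924053353 15479180288/924053353 -6715432552/924053353; -2041229552/924053353 -6715432552/924053353 3534480356/924053353]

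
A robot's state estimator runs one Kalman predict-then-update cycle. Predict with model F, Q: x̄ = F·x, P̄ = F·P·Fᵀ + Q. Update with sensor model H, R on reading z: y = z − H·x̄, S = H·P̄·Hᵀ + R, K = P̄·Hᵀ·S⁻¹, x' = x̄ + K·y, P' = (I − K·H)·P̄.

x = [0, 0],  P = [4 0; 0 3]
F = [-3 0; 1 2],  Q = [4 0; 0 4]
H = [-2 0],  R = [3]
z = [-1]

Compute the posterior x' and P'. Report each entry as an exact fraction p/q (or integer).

x' = [80/163, -24/163]
P' = [120/163 -36/163; -36/163 2684/163]

x̄ = F·x = [0, 0]
P̄ = F·P·Fᵀ + Q = [40 -12; -12 20]
y = z − H·x̄ = [-1]
S = H·P̄·Hᵀ + R = [163]
K = P̄·Hᵀ·S⁻¹ = [-80/163; 24/163]
x' = x̄ + K·y = [80/163, -24/163]
P' = (I − K·H)·P̄ = [120/163 -36/163; -36/163 2684/163]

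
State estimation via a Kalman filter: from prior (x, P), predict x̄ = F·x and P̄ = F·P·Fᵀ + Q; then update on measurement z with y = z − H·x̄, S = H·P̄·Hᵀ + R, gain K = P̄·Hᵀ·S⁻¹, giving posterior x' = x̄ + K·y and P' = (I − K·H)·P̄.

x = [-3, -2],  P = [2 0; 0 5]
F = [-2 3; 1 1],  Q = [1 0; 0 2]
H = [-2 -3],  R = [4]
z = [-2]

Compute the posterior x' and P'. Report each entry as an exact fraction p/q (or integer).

x̄ = F·x = [0, -5]
P̄ = F·P·Fᵀ + Q = [54 11; 11 9]
y = z − H·x̄ = [-17]
S = H·P̄·Hᵀ + R = [433]
K = P̄·Hᵀ·S⁻¹ = [-141/433; -49/433]
x' = x̄ + K·y = [2397/433, -1332/433]
P' = (I − K·H)·P̄ = [3501/433 -2146/433; -2146/433 1496/433]

x' = [2397/433, -1332/433]
P' = [3501/433 -2146/433; -2146/433 1496/433]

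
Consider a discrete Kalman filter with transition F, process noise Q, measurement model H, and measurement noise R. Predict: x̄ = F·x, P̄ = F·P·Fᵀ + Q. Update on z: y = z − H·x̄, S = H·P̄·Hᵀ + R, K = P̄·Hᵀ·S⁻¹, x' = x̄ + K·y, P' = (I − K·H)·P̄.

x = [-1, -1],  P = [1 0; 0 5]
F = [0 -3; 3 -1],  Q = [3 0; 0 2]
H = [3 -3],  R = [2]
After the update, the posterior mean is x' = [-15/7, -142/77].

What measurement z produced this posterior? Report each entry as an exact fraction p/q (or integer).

x̄ = F·x = [3, -2]
P̄ = F·P·Fᵀ + Q = [48 15; 15 16]
S = H·P̄·Hᵀ + R = [308]
K = P̄·Hᵀ·S⁻¹ = [9/28; -3/308]
x' − x̄ = [-36/7, 12/77] = K·y
y = (KᵀK)⁻¹·Kᵀ·(x' − x̄) = [-16]
z = y + H·x̄ = [-16] + [15] = [-1]

z = [-1]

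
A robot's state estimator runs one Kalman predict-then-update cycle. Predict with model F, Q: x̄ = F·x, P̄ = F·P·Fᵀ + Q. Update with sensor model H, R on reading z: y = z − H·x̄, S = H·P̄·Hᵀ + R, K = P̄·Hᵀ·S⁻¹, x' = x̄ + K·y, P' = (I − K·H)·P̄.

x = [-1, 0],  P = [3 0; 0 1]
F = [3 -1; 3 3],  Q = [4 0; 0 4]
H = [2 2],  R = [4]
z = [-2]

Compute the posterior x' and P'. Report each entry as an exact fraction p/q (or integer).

x̄ = F·x = [-3, -3]
P̄ = F·P·Fᵀ + Q = [32 24; 24 40]
y = z − H·x̄ = [10]
S = H·P̄·Hᵀ + R = [484]
K = P̄·Hᵀ·S⁻¹ = [28/121; 32/121]
x' = x̄ + K·y = [-83/121, -43/121]
P' = (I − K·H)·P̄ = [736/121 -680/121; -680/121 744/121]

x' = [-83/121, -43/121]
P' = [736/121 -680/121; -680/121 744/121]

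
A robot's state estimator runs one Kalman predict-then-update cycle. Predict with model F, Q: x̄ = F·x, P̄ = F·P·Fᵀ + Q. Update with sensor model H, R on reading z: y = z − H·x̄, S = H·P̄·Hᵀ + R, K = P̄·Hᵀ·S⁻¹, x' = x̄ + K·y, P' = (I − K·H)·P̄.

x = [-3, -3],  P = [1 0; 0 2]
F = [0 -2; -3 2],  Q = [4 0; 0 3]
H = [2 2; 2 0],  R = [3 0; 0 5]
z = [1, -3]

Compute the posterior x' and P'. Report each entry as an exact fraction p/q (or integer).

x̄ = F·x = [6, 3]
P̄ = F·P·Fᵀ + Q = [12 -8; -8 20]
y = z − H·x̄ = [-17, -15]
S = H·P̄·Hᵀ + R = [67 16; 16 53]
K = P̄·Hᵀ·S⁻¹ = [8/659 296/659; 1528/3295 -1456/3295]
x' = x̄ + K·y = [-622/659, 5749/3295]
P' = (I − K·H)·P̄ = [740/659 -728/659; -728/659 5932/3295]

x' = [-622/659, 5749/3295]
P' = [740/659 -728/659; -728/659 5932/3295]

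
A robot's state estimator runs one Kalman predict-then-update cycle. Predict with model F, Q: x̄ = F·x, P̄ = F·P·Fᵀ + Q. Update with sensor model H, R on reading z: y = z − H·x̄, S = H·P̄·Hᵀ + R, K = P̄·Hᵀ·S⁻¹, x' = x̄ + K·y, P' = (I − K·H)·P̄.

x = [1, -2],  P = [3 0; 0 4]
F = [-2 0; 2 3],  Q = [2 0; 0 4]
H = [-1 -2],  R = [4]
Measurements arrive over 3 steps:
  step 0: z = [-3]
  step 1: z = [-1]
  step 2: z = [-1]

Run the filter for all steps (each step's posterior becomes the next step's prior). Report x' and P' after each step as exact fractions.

step 0: x' = [-243/89, 242/89], P' = [1196/89 -608/89; -608/89 396/89]
step 1: x' = [4237/3203, 360/3203], P' = [137924/3203 -66272/3203; -66272/3203 34816/3203]
step 2: x' = [-666989/142505, 412178/142505], P' = [15076124/142505 -7288088/142505; -7288088/142505 3655156/142505]

step 0: x̄ = F·x = [-2, -4]
step 0: P̄ = F·P·Fᵀ + Q = [14 -12; -12 52]
step 0: y = z − H·x̄ = [-13]
step 0: S = H·P̄·Hᵀ + R = [178]
step 0: K = P̄·Hᵀ·S⁻¹ = [5/89; -46/89]
step 0: x' = x̄ + K·y = [-243/89, 242/89]
step 0: P' = (I − K·H)·P̄ = [1196/89 -608/89; -608/89 396/89]
step 1: x̄ = F·x = [486/89, 240/89]
step 1: P̄ = F·P·Fᵀ + Q = [4962/89 -1136/89; -1136/89 1408/89]
step 1: y = z − H·x̄ = [877/89]
step 1: S = H·P̄·Hᵀ + R = [6406/89]
step 1: K = P̄·Hᵀ·S⁻¹ = [-1345/3203; -840/3203]
step 1: x' = x̄ + K·y = [4237/3203, 360/3203]
step 1: P' = (I − K·H)·P̄ = [137924/3203 -66272/3203; -66272/3203 34816/3203]
step 2: x̄ = F·x = [-8474/3203, 9554/3203]
step 2: P̄ = F·P·Fᵀ + Q = [558102/3203 -154064/3203; -154064/3203 82588/3203]
step 2: y = z − H·x̄ = [7431/3203]
step 2: S = H·P̄·Hᵀ + R = [285010/3203]
step 2: K = P̄·Hᵀ·S⁻¹ = [-124987/142505; -5556/142505]
step 2: x' = x̄ + K·y = [-666989/142505, 412178/142505]
step 2: P' = (I − K·H)·P̄ = [15076124/142505 -7288088/142505; -7288088/142505 3655156/142505]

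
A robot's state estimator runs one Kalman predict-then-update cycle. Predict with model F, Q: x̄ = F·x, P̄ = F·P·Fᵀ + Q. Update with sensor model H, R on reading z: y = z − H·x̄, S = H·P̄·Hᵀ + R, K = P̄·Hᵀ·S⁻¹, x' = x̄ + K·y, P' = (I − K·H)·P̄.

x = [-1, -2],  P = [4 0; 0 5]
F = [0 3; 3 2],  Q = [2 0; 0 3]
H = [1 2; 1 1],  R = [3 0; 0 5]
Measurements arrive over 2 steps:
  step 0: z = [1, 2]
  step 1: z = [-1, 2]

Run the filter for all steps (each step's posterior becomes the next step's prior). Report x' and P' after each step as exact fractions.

step 0: x̄ = F·x = [-6, -7]
step 0: P̄ = F·P·Fᵀ + Q = [47 30; 30 59]
step 0: y = z − H·x̄ = [21, 15]
step 0: S = H·P̄·Hᵀ + R = [406 255; 255 171]
step 0: K = P̄·Hᵀ·S⁻¹ = [-446/1467 3977/4401; 871/1467 -1606/4401]
step 0: x' = x̄ + K·y = [1717/1467, -8/1467]
step 0: P' = (I − K·H)·P̄ = [43784/4401 -23899/4401; -23899/4401 15869/4401]
step 1: x̄ = F·x = [-8/489, 5135/1467]
step 1: P̄ = F·P·Fᵀ + Q = [16847/489 -39959/1467; -39959/1467 183947/4401]
step 1: y = z − H·x̄ = [-11713/1467, -2177/1467]
step 1: S = H·P̄·Hᵀ + R = [421106/4401 159886/4401; 159886/4401 117821/4401]
step 1: K = P̄·Hᵀ·S⁻¹ = [-3512707/5465030 3119671/2732515; 4312137/5465030 -1439921/2732515]
step 1: x' = x̄ + K·y = [18698111/5465030, -11026391/5465030]
step 1: P' = (I − K·H)·P̄ = [72931541/5465030 -41734831/5465030; -41734831/5465030 27335621/5465030]

step 0: x' = [1717/1467, -8/1467], P' = [43784/4401 -23899/4401; -23899/4401 15869/4401]
step 1: x' = [18698111/5465030, -11026391/5465030], P' = [72931541/5465030 -41734831/5465030; -41734831/5465030 27335621/5465030]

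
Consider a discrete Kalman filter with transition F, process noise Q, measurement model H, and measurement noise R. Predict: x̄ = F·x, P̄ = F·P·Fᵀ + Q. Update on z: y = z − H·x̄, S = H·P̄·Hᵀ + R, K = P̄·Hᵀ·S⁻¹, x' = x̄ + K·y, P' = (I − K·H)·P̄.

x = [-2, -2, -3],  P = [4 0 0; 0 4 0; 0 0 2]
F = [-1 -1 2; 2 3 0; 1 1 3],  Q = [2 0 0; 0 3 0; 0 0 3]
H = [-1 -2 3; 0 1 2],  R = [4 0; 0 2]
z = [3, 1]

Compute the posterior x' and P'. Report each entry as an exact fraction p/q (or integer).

x' = [-29746/37091, -8065/37091, 17815/37091]
P' = [306578/37091 -101460/37091 46918/37091; -101460/37091 58130/37091 -12280/37091; 46918/37091 -12280/37091 16134/37091]

x̄ = F·x = [-2, -10, -13]
P̄ = F·P·Fᵀ + Q = [18 -20 4; -20 55 20; 4 20 29]
y = z − H·x̄ = [20, 37]
S = H·P̄·Hᵀ + R = [159 56; 56 253]
K = P̄·Hᵀ·S⁻¹ = [9274/37091 -3812/37091; -12910/37091 16785/37091; 6511/37091 9994/37091]
x' = x̄ + K·y = [-29746/37091, -8065/37091, 17815/37091]
P' = (I − K·H)·P̄ = [306578/37091 -101460/37091 46918/37091; -101460/37091 58130/37091 -12280/37091; 46918/37091 -12280/37091 16134/37091]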